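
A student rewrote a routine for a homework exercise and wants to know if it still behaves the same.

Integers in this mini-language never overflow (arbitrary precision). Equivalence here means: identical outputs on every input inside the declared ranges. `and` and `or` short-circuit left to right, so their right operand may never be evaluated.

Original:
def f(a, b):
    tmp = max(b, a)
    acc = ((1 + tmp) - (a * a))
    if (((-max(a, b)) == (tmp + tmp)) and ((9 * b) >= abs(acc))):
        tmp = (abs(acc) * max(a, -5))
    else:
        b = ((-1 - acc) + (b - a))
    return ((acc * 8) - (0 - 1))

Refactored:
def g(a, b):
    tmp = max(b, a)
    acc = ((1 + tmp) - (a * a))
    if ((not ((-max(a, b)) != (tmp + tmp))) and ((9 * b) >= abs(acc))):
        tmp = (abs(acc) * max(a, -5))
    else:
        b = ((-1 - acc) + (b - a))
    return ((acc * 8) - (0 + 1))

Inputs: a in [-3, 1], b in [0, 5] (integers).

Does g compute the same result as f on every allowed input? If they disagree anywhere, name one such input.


Input a=-3, b=0: -63 from f versus -65 from g.
verdict: not equivalent; witness: a=-3, b=0


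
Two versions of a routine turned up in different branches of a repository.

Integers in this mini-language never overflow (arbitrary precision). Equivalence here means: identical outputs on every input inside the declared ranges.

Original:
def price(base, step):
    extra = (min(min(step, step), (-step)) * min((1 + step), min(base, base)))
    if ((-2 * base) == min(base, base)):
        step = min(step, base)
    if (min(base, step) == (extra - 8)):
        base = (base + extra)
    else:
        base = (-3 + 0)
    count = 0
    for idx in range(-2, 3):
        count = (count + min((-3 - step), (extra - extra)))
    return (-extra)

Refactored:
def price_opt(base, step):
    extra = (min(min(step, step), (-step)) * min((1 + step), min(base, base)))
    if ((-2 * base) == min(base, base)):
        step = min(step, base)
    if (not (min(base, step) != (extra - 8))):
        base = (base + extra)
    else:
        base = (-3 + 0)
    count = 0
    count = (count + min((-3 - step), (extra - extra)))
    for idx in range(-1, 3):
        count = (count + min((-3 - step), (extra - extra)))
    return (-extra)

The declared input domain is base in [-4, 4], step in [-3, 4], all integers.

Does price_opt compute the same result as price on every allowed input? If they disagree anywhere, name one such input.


The two versions differ — the changes include min/max/abs usage differs; comparison usage differs; loop structure differs; statement counts differ; boolean connective usage differs; constant usage differs; arithmetic usage differs.
Spot check at base=-3, step=-3 — price: extra becomes 9; next ((-2 * base) == min(base, base)) evaluates to false; next (min(base, step) == (extra - 8)) evaluates to false; next base becomes -3; next count becomes 0; next at idx=-2:; next count becomes 0; next at idx=-1:; next count becomes 0; next at idx=0:; next count becomes 0; next at idx=1:; next count becomes 0; next at idx=2:; next count becomes 0; next final value -9. price_opt: extra becomes 9; next ((-2 * base) == min(base, base)) evaluates to false; next (not (min(base, step) != (extra - 8))) evaluates to false; next base becomes -3; next count becomes 0; next count becomes 0; next at idx=-1:; next count becomes 0; next at idx=0:; next count becomes 0; next at idx=1:; next count becomes 0; next at idx=2:; next count becomes 0; next final value -9. Both give -9.
Every one of the 72 inputs gives matching results.
verdict: equivalent


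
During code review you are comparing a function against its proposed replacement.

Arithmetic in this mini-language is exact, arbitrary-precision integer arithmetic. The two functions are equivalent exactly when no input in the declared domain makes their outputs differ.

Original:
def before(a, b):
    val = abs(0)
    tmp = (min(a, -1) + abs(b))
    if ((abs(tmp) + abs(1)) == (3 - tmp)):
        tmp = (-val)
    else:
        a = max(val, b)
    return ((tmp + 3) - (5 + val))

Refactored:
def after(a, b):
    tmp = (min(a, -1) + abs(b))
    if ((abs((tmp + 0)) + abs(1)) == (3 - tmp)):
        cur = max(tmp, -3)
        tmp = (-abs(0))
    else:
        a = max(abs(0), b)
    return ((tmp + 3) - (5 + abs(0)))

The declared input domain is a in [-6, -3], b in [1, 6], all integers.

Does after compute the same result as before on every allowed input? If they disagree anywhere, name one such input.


This is a faithful refactor — constant usage differs, local variable names differ, arithmetic usage differs, min/max/abs usage differs, but the computed results match everywhere.
As a probe, take a=-4, b=6: before runs val becomes 0; next tmp becomes 2; next ((abs(tmp) + abs(1)) == (3 - tmp)) evaluates to false; next a becomes 6; next final value 0; after runs tmp becomes 2; next ((abs((tmp + 0)) + abs(1)) == (3 - tmp)) evaluates to false; next a becomes 6; next final value 0; both end at 0.
Checked all 24 inputs in the declared domain: the outputs agree on every one.
verdict: equivalent


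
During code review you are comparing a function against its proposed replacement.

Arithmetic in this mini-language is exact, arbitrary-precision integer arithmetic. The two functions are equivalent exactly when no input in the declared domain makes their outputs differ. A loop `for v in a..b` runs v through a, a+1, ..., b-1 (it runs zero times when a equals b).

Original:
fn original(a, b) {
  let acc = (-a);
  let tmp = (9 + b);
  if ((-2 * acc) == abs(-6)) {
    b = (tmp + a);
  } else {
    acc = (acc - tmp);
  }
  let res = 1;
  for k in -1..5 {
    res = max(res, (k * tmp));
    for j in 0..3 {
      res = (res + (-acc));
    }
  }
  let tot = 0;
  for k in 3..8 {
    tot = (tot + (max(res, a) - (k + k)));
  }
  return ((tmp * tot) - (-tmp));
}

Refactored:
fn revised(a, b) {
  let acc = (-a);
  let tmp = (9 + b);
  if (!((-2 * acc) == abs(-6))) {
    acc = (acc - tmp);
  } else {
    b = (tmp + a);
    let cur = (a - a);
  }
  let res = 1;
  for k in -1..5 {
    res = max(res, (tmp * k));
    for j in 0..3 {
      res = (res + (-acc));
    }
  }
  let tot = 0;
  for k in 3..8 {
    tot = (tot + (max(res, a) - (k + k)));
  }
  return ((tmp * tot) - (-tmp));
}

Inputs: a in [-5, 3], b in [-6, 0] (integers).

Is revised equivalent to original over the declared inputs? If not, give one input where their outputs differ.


Comparing the listings, the differences include: statement counts differ, local variable names differ, boolean connective usage differs, arithmetic usage differs.
As a probe, take a=-5, b=0: original runs acc := 5 | tmp := 9 | ((-2 * acc) == abs(-6)): false | acc := -4 | res := 1 | iter k=-1: | res := 1 | iter j=0: | res := 5 | iter j=1: | res := 9 | iter j=2: | res := 13 | iter k=0: | res := 13 | iter j=0: | res := 17 | iter j=1: | res := 21 | iter j=2: | res := 25 | iter k=1: | res := 25 | iter j=0: | res := 29 | iter j=1: | res := 33 | iter j=2: | res := 37 | iter k=2: | res := 37 | iter j=0: | res := 41 | iter j=1: | res := 45 | iter j=2: | res := 49 | iter k=3: | res := 49 | iter j=0: | res := 53 | iter j=1: | res := 57 | iter j=2: | res := 61 | iter k=4: | res := 61 | iter j=0: | res := 65 | iter j=1: | res := 69 | iter j=2: | res := 73 | tot := 0 | iter k=3: | tot := 67 | iter k=4: | tot := 132 | iter k=5: | tot := 195 | iter k=6: | tot := 256 | iter k=7: | tot := 315 | result 2844; revised runs acc := 5 | tmp := 9 | (!((-2 * acc) == abs(-6))): true | acc := -4 | res := 1 | iter k=-1: | res := 1 | iter j=0: | res := 5 | iter j=1: | res := 9 | iter j=2: | res := 13 | iter k=0: | res := 13 | iter j=0: | res := 17 | iter j=1: | res := 21 | iter j=2: | res := 25 | iter k=1: | res := 25 | iter j=0: | res := 29 | iter j=1: | res := 33 | iter j=2: | res := 37 | iter k=2: | res := 37 | iter j=0: | res := 41 | iter j=1: | res := 45 | iter j=2: | res := 49 | iter k=3: | res := 49 | iter j=0: | res := 53 | iter j=1: | res := 57 | iter j=2: | res := 61 | iter k=4: | res := 61 | iter j=0: | res := 65 | iter j=1: | res := 69 | iter j=2: | res := 73 | tot := 0 | iter k=3: | tot := 67 | iter k=4: | tot := 132 | iter k=5: | tot := 195 | iter k=6: | tot := 256 | iter k=7: | tot := 315 | result 2844; both end at 2844.
Checked all 63 inputs in the declared domain: the outputs agree on every one.
verdict: equivalent


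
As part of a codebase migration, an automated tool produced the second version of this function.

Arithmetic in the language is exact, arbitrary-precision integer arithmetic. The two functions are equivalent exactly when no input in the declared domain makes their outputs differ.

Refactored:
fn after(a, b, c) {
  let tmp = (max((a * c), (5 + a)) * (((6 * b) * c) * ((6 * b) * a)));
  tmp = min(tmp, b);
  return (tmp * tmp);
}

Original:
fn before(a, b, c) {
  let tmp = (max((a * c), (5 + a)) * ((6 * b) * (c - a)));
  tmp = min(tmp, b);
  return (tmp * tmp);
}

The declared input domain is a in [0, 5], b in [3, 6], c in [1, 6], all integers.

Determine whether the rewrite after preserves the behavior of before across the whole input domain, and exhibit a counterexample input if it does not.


Not equivalent: a=0, b=3, c=1 separates them (9 vs 0).
before: tmp = 90; tmp = 3; return 9
after: tmp = 0; tmp = 0; return 0
verdict: not equivalent; witness: a=0, b=3, c=1


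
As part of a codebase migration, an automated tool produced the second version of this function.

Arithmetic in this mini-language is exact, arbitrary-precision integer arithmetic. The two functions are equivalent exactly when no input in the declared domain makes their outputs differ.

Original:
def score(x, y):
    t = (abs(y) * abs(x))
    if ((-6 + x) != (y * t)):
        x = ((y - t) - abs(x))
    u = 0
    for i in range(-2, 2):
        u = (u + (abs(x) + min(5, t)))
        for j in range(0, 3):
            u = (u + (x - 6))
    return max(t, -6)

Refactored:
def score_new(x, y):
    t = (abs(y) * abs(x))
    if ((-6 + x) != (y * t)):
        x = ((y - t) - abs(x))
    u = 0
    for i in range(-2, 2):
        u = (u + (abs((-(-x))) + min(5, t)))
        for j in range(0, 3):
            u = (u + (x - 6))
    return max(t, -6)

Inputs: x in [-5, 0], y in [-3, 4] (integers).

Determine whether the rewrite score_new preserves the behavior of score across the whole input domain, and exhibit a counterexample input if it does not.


Side by side, the visible changes include: same computation, different form.
As a probe, take x=-2, y=-1: score runs t becomes 2; next ((-6 + x) != (y * t)) evaluates to true; next x becomes -5; next u becomes 0; next at i=-2:; next u becomes 7; next at j=0:; next u becomes -4; next at j=1:; next u becomes -15; next at j=2:; next u becomes -26; next at i=-1:; next u becomes -19; next at j=0:; next u becomes -30; next at j=1:; next u becomes -41; next at j=2:; next u becomes -52; next at i=0:; next u becomes -45; next at j=0:; next u becomes -56; next at j=1:; next u becomes -67; next at j=2:; next u becomes -78; next at i=1:; next u becomes -71; next at j=0:; next u becomes -82; next at j=1:; next u becomes -93; next at j=2:; next u becomes -104; next final value 2; score_new runs t becomes 2; next ((-6 + x) != (y * t)) evaluates to true; next x becomes -5; next u becomes 0; next at i=-2:; next u becomes 7; next at j=0:; next u becomes -4; next at j=1:; next u becomes -15; next at j=2:; next u becomes -26; next at i=-1:; next u becomes -19; next at j=0:; next u becomes -30; next at j=1:; next u becomes -41; next at j=2:; next u becomes -52; next at i=0:; next u becomes -45; next at j=0:; next u becomes -56; next at j=1:; next u becomes -67; next at j=2:; next u becomes -78; next at i=1:; next u becomes -71; next at j=0:; next u becomes -82; next at j=1:; next u becomes -93; next at j=2:; next u becomes -104; next final value 2; both end at 2.
Checked all 48 inputs in the declared domain: the outputs agree on every one.
verdict: equivalent


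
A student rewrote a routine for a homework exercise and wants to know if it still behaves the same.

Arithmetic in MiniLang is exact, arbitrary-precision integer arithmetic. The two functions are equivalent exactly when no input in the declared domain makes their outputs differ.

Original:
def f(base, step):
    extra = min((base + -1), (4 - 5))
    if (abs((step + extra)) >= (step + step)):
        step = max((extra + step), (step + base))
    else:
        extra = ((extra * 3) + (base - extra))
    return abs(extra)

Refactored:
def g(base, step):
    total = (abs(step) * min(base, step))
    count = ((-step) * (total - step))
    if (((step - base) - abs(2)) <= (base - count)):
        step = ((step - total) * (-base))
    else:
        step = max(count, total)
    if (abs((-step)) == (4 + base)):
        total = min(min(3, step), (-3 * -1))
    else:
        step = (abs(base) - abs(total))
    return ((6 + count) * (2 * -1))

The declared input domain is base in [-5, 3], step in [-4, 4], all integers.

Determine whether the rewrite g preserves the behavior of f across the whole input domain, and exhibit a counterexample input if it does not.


Not equivalent: base=-5, step=-4 separates them (6 vs 116).
f: extra = -6; (abs((step + extra)) >= (step + step)) -> true; step = -9; return 6
g: total = -20; count = -64; (((step - base) - abs(2)) <= (base - count)) -> true; step = 80; (abs((-step)) == (4 + base)) -> false; step = -15; return 116
verdict: not equivalent; witness: base=-5, step=-4


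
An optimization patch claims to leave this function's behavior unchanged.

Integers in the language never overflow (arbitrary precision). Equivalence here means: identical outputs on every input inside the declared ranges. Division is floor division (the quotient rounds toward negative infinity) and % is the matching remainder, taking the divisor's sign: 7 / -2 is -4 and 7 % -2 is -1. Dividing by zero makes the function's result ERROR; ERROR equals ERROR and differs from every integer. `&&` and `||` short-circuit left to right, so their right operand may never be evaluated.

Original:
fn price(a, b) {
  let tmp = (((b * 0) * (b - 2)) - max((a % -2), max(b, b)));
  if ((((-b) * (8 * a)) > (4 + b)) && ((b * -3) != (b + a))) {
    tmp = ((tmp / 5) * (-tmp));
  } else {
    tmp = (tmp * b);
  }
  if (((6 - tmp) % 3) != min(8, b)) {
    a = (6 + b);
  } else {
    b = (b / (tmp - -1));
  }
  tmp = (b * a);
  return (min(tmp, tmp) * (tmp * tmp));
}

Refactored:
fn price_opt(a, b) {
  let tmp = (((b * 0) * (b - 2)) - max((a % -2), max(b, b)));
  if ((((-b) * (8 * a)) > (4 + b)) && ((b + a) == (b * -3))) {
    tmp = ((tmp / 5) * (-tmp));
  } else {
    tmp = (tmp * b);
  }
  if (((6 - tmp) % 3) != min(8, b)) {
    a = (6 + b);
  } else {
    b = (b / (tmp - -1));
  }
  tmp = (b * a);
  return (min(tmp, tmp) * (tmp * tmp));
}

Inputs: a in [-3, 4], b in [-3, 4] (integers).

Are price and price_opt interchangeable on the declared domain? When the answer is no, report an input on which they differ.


These are not equivalent — on a=-3, b=2 the outputs split (216 vs 4096).
price: tmp becomes -2; next ((((-b) * (8 * a)) > (4 + b)) && ((b * -3) != (b + a))) evaluates to true; next tmp becomes -2; next (((6 - tmp) % 3) != min(8, b)) evaluates to false; next b becomes -2; next tmp becomes 6; next final value 216
price_opt: tmp becomes -2; next ((((-b) * (8 * a)) > (4 + b)) && ((b + a) == (b * -3))) evaluates to false; next tmp becomes -4; next (((6 - tmp) % 3) != min(8, b)) evaluates to true; next a becomes 8; next tmp becomes 16; next final value 4096
verdict: not equivalent; witness: a=-3, b=2


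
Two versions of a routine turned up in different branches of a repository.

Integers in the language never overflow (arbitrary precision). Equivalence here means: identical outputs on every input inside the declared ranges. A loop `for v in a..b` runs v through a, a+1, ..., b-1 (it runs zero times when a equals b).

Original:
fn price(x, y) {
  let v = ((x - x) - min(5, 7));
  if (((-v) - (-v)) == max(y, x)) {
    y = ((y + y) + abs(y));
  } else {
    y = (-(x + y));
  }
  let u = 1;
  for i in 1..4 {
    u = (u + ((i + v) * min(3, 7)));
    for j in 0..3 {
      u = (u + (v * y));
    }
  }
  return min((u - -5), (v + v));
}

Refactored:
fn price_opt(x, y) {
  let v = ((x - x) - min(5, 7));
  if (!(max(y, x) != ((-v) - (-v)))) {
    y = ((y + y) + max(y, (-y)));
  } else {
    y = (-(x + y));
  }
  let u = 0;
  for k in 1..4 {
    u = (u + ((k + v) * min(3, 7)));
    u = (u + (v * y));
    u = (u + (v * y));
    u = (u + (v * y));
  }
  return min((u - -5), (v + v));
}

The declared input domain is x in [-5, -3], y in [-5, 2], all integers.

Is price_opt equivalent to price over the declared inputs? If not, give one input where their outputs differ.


The rewrite breaks on x=-5, y=-5, where the results are -471 and -472.
price: v becomes -5; next (((-v) - (-v)) == max(y, x)) evaluates to false; next y becomes 10; next u becomes 1; next at i=1:; next u becomes -11; next at j=0:; next u becomes -61; next at j=1:; next u becomes -111; next at j=2:; next u becomes -161; next at i=2:; next u becomes -170; next at j=0:; next u becomes -220; next at j=1:; next u becomes -270; next at j=2:; next u becomes -320; next at i=3:; next u becomes -326; next at j=0:; next u becomes -376; next at j=1:; next u becomes -426; next at j=2:; next u becomes -476; next final value -471
price_opt: v becomes -5; next (!(max(y, x) != ((-v) - (-v)))) evaluates to false; next y becomes 10; next u becomes 0; next at k=1:; next u becomes -12; next u becomes -62; next u becomes -112; next u becomes -162; next at k=2:; next u becomes -171; next u becomes -221; next u becomes -271; next u becomes -321; next at k=3:; next u becomes -327; next u becomes -377; next u becomes -427; next u becomes -477; next final value -472
verdict: not equivalent; witness: x=-5, y=-5


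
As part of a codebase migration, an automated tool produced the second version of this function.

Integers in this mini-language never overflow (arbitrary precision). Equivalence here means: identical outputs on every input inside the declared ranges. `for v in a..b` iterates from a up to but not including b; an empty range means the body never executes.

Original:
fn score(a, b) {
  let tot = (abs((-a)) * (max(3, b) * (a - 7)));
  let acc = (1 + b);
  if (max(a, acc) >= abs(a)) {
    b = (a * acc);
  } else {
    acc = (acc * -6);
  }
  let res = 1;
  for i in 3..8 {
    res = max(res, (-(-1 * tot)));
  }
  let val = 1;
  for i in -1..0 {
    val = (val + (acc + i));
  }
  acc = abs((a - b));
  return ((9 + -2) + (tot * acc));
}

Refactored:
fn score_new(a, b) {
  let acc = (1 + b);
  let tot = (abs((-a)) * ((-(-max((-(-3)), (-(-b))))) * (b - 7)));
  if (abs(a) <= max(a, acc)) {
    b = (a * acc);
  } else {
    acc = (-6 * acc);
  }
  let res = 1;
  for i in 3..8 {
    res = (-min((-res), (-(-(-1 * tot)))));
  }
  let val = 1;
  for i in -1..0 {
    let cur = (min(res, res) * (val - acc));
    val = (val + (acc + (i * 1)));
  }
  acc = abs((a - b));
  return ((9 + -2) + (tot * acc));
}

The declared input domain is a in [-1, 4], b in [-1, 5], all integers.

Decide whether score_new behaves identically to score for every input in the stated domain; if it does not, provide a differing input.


Try a=-1, b=1.
score: tot=-24, then acc=2, then (max(a, acc) >= abs(a)) is true, then b=-2, then res=1, then (i=3), then res=1, then (i=4), then res=1, then (i=5), then res=1, then (i=6), then res=1, then (i=7), then res=1, then val=1, then (i=-1), then val=2, then acc=1, then returns -17
score_new: acc=2, then tot=-18, then (abs(a) <= max(a, acc)) is true, then b=-2, then res=1, then (i=3), then res=1, then (i=4), then res=1, then (i=5), then res=1, then (i=6), then res=1, then (i=7), then res=1, then val=1, then (i=-1), then cur=-1, then val=2, then acc=1, then returns -11
-17 and -11 differ, so these are not the same function on this domain.
verdict: not equivalent; witness: a=-1, b=1


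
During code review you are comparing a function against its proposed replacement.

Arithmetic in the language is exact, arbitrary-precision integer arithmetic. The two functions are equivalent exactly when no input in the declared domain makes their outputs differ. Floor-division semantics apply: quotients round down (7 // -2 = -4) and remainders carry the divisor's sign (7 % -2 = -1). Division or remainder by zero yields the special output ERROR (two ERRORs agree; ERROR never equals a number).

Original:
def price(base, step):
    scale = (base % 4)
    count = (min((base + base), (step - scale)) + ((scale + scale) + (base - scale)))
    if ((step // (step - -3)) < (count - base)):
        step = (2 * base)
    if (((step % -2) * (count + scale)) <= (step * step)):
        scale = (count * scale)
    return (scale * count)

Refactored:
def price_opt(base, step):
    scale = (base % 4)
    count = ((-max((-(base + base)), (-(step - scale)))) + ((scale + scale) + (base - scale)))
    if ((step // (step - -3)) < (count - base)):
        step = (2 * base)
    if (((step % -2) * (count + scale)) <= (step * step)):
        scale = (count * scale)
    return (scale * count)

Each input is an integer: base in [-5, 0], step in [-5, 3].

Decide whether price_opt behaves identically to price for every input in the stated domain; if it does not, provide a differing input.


Side by side, the visible changes include: min/max/abs usage differs.
Tracing base=-1, step=3: price: scale=3, then count=0, then ((step // (step - -3)) < (count - base)) is true, then step=-2, then (((step % -2) * (count + scale)) <= (step * step)) is true, then scale=0, then returns 0 | price_opt: scale=3, then count=0, then ((step // (step - -3)) < (count - base)) is true, then step=-2, then (((step % -2) * (count + scale)) <= (step * step)) is true, then scale=0, then returns 0 — matching result 0.
Every one of the 54 inputs gives matching results.
verdict: equivalent


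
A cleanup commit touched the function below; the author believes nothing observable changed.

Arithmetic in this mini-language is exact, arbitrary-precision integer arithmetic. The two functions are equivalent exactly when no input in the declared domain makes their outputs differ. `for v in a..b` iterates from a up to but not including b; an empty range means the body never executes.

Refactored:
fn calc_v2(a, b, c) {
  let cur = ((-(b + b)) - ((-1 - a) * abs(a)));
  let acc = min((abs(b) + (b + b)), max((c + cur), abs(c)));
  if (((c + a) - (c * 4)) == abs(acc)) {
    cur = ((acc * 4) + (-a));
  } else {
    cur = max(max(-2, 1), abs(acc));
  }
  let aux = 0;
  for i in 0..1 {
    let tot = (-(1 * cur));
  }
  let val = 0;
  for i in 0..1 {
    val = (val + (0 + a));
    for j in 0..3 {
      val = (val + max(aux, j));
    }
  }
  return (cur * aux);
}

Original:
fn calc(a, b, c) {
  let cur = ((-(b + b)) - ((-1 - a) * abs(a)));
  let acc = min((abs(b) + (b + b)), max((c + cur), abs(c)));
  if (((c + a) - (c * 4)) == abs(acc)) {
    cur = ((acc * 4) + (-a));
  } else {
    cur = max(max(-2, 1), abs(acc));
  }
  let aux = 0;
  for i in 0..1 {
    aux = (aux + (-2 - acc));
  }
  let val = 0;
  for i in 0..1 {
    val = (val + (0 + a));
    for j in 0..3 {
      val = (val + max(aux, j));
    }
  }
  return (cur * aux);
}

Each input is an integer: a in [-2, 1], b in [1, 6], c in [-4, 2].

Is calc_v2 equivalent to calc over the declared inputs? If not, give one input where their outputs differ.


At a=-2, b=1, c=-4: calc gives -15, calc_v2 gives 0.
verdict: not equivalent; witness: a=-2, b=1, c=-4


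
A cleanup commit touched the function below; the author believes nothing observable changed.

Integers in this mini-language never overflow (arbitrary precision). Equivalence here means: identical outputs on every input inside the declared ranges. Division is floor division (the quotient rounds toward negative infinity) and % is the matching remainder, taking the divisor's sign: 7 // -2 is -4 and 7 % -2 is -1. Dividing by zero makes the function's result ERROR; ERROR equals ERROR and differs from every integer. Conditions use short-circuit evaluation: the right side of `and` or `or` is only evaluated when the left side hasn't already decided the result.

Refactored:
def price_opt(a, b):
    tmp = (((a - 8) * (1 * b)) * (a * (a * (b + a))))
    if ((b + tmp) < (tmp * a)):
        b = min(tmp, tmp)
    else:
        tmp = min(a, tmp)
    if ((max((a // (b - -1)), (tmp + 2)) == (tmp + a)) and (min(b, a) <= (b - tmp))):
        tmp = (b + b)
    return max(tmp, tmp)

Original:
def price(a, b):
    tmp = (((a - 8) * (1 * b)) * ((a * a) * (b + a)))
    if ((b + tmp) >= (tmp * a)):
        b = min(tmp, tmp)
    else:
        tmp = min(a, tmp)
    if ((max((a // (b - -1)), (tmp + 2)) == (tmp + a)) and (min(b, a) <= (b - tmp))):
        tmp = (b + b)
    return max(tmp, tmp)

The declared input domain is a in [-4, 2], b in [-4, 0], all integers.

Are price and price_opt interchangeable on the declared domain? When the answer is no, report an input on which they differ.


These are not equivalent — on a=-4, b=-1 the outputs split (ERROR vs -960).
price: tmp := -960 | ((b + tmp) >= (tmp * a)): false | tmp := -960 | divide-by-zero, output ERROR
price_opt: tmp := -960 | ((b + tmp) < (tmp * a)): true | b := -960 | ((max((a // (b - -1)), (tmp + 2)) == (tmp + a)) and (min(b, a) <= (b - tmp))): false | result -960
verdict: not equivalent; witness: a=-4, b=-1


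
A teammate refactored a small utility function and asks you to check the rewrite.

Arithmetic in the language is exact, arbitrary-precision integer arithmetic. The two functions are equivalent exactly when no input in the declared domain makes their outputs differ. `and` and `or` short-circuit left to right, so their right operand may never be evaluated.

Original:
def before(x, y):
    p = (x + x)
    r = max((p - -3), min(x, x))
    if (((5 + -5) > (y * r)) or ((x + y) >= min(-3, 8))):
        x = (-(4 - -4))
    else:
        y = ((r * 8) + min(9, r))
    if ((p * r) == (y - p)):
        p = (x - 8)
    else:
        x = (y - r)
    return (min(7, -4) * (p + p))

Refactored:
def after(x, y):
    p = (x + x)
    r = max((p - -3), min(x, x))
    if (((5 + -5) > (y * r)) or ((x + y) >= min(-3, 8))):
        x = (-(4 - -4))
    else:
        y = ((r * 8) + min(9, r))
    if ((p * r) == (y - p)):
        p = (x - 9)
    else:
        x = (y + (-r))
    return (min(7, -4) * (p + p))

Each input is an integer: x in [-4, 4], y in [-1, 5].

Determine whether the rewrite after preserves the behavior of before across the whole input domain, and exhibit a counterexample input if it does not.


There is a counterexample at x=-2, y=0: 128 on one side, 136 on the other.
before: p = -4; r = -1; (((5 + -5) > (y * r)) or ((x + y) >= min(-3, 8))) -> true; x = -8; ((p * r) == (y - p)) -> true; p = -16; return 128
after: p = -4; r = -1; (((5 + -5) > (y * r)) or ((x + y) >= min(-3, 8))) -> true; x = -8; ((p * r) == (y - p)) -> true; p = -17; return 136
verdict: not equivalent; witness: x=-2, y=0


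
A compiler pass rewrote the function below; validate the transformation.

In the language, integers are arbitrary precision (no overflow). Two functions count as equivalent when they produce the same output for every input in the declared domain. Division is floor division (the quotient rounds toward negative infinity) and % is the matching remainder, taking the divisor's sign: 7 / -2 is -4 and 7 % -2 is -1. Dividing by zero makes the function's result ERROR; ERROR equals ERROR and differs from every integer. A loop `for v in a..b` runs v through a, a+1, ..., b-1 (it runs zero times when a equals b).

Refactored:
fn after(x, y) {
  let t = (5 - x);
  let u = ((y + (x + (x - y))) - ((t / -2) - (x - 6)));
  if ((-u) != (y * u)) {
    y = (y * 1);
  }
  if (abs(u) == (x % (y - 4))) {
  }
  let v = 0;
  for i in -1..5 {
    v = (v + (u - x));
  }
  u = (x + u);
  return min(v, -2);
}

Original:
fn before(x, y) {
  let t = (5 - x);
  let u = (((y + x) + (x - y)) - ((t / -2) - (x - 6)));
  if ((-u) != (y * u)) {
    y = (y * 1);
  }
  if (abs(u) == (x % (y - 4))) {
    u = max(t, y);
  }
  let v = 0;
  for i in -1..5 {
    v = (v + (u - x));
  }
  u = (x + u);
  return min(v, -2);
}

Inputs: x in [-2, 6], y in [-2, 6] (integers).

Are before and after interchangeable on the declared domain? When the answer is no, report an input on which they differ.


The rewrite breaks on x=1, y=6, where the results are -2 and -12.
before: t = 4; u = -1; ((-u) != (y * u)) -> true; y = 6; (abs(u) == (x % (y - 4))) -> true; u = 6; v = 0; [i=-1]; v = 5; [i=0]; v = 10; [i=1]; v = 15; [i=2]; v = 20; [i=3]; v = 25; [i=4]; v = 30; u = 7; return -2
after: t = 4; u = -1; ((-u) != (y * u)) -> true; y = 6; (abs(u) == (x % (y - 4))) -> true; v = 0; [i=-1]; v = -2; [i=0]; v = -4; [i=1]; v = -6; [i=2]; v = -8; [i=3]; v = -10; [i=4]; v = -12; u = 0; return -12
verdict: not equivalent; witness: x=1, y=6


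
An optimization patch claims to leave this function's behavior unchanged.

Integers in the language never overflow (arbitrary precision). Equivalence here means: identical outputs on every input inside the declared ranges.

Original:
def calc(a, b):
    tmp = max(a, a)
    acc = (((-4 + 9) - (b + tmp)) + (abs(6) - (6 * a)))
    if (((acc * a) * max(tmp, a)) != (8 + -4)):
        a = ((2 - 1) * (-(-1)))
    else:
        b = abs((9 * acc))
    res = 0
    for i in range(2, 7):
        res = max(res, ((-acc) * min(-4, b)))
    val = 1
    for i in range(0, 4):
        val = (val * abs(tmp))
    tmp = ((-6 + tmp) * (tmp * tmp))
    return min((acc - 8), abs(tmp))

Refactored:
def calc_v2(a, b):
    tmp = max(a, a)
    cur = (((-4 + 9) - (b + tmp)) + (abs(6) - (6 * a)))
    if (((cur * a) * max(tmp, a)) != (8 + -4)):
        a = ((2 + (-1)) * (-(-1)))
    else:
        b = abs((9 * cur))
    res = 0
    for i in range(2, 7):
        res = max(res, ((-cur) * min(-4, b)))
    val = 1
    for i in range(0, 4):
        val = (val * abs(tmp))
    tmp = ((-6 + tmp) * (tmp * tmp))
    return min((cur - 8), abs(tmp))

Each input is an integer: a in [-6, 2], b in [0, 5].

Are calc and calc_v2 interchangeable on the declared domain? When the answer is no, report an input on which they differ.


This is a faithful refactor — local variable names differ, and arithmetic usage differs, but the computed results match everywhere.
Tracing a=-4, b=1: calc: tmp becomes -4; next acc becomes 38; next (((acc * a) * max(tmp, a)) != (8 + -4)) evaluates to true; next a becomes 1; next res becomes 0; next at i=2:; next res becomes 152; next at i=3:; next res becomes 152; next at i=4:; next res becomes 152; next at i=5:; next res becomes 152; next at i=6:; next res becomes 152; next val becomes 1; next at i=0:; next val becomes 4; next at i=1:; next val becomes 16; next at i=2:; next val becomes 64; next at i=3:; next val becomes 256; next tmp becomes -160; next final value 30 | calc_v2: tmp becomes -4; next cur becomes 38; next (((cur * a) * max(tmp, a)) != (8 + -4)) evaluates to true; next a becomes 1; next res becomes 0; next at i=2:; next res becomes 152; next at i=3:; next res becomes 152; next at i=4:; next res becomes 152; next at i=5:; next res becomes 152; next at i=6:; next res becomes 152; next val becomes 1; next at i=0:; next val becomes 4; next at i=1:; next val becomes 16; next at i=2:; next val becomes 64; next at i=3:; next val becomes 256; next tmp becomes -160; next final value 30 — matching result 30.
Checked all 54 inputs in the declared domain: the outputs agree on every one.
verdict: equivalent


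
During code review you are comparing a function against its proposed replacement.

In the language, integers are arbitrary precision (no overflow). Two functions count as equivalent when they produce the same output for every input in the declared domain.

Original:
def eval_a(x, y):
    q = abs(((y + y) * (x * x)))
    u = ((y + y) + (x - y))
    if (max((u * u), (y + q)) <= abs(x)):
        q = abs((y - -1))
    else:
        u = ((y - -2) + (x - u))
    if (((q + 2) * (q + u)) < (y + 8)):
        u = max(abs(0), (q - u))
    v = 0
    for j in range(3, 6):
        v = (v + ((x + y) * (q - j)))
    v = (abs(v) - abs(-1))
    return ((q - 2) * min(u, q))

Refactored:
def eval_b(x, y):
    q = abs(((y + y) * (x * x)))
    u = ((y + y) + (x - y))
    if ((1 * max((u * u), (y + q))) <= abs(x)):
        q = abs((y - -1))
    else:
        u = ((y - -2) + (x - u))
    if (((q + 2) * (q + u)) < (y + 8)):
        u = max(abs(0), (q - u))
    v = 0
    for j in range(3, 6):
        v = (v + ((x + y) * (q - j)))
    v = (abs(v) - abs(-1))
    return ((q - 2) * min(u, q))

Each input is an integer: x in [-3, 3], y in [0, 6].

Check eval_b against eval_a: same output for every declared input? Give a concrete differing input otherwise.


Equivalent — the differences include constant usage differs; also arithmetic usage differs, yet no declared input distinguishes the two.
As a probe, take x=-1, y=6: eval_a runs q=12, then u=5, then (max((u * u), (y + q)) <= abs(x)) is false, then u=2, then (((q + 2) * (q + u)) < (y + 8)) is false, then v=0, then (j=3), then v=45, then (j=4), then v=85, then (j=5), then v=120, then v=119, then returns 20; eval_b runs q=12, then u=5, then ((1 * max((u * u), (y + q))) <= abs(x)) is false, then u=2, then (((q + 2) * (q + u)) < (y + 8)) is false, then v=0, then (j=3), then v=45, then (j=4), then v=85, then (j=5), then v=120, then v=119, then returns 20; both end at 20.
Every one of the 49 inputs gives matching results.
verdict: equivalent


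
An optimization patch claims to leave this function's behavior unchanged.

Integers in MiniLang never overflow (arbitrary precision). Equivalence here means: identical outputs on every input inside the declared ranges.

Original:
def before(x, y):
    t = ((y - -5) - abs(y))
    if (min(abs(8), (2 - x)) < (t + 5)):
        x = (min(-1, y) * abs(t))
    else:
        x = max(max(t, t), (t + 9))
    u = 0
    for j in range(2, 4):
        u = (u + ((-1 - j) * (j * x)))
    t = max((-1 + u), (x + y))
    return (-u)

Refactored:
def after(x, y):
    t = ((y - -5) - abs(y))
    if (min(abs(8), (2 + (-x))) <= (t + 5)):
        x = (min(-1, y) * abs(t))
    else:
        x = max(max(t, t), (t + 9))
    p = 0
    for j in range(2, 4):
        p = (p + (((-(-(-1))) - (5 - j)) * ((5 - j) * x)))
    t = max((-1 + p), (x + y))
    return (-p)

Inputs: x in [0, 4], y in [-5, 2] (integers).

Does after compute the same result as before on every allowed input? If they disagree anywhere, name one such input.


Input x=0, y=-4: 108 from before versus -216 from after.
verdict: not equivalent; witness: x=0, y=-4


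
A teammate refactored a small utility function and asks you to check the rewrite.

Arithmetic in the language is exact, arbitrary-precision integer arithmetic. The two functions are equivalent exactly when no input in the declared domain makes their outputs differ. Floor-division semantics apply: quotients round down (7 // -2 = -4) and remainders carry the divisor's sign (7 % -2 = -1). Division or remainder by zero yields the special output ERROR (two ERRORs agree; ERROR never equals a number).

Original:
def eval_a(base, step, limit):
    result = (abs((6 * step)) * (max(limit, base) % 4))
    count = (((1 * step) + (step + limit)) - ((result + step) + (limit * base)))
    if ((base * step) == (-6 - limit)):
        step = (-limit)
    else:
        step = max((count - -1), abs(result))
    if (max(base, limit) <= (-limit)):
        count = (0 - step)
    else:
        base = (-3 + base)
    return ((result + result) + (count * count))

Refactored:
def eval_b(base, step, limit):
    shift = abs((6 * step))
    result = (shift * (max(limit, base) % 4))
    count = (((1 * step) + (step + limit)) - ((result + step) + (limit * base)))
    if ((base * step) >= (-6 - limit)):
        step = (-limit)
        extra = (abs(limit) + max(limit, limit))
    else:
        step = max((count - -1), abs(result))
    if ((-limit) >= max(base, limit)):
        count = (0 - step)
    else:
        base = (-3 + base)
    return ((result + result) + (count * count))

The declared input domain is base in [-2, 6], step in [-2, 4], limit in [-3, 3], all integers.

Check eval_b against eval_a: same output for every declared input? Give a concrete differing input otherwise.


The rewrite breaks on base=-2, step=-2, limit=-3, where the results are 624 and 57.
eval_a: result=24, then count=-35, then ((base * step) == (-6 - limit)) is false, then step=24, then (max(base, limit) <= (-limit)) is true, then count=-24, then returns 624
eval_b: shift=12, then result=24, then count=-35, then ((base * step) >= (-6 - limit)) is true, then step=3, then extra=0, then ((-limit) >= max(base, limit)) is true, then count=-3, then returns 57
verdict: not equivalent; witness: base=-2, step=-2, limit=-3


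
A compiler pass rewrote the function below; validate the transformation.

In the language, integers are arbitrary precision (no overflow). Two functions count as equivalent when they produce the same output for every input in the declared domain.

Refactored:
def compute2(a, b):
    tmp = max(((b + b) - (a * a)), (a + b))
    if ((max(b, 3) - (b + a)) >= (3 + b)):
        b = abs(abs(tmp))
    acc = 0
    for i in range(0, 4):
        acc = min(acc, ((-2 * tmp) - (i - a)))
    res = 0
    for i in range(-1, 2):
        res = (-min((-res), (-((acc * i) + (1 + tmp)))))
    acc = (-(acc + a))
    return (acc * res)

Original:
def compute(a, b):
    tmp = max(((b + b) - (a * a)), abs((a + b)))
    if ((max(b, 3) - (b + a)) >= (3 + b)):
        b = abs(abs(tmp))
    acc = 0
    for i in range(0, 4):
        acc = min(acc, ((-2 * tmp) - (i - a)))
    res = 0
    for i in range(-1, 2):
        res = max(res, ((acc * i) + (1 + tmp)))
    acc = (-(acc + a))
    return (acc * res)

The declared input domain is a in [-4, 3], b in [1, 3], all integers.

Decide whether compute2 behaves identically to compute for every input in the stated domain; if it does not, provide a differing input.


Evaluate both at a=-4, b=1.
compute: tmp := 3 | ((max(b, 3) - (b + a)) >= (3 + b)): true | b := 3 | acc := 0 | iter i=0: | acc := -10 | iter i=1: | acc := -11 | iter i=2: | acc := -12 | iter i=3: | acc := -13 | res := 0 | iter i=-1: | res := 17 | iter i=0: | res := 17 | iter i=1: | res := 17 | acc := 17 | result 289
compute2: tmp := -3 | ((max(b, 3) - (b + a)) >= (3 + b)): true | b := 3 | acc := 0 | iter i=0: | acc := 0 | iter i=1: | acc := 0 | iter i=2: | acc := 0 | iter i=3: | acc := -1 | res := 0 | iter i=-1: | res := 0 | iter i=0: | res := 0 | iter i=1: | res := 0 | acc := 5 | result 0
289 against 0: the behavior changed.
verdict: not equivalent; witness: a=-4, b=1


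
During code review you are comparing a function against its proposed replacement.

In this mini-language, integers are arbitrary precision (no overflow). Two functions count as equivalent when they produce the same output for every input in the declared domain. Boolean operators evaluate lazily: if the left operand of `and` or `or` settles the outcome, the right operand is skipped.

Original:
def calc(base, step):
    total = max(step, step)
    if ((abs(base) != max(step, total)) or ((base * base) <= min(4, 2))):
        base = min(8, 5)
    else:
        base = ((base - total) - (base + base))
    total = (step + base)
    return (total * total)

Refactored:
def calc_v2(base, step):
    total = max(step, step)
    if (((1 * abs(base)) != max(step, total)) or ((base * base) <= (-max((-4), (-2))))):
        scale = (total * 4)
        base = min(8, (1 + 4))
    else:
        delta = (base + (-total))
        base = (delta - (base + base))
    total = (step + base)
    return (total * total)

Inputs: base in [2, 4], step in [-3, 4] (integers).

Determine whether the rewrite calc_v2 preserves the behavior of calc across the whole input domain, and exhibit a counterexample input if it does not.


Reading the diff, among the changes: statement counts differ, min/max/abs usage differs, local variable names differ, constant usage differs, arithmetic usage differs.
One worked example (base=3, step=4) — calc: total = 4; ((abs(base) != max(step, total)) or ((base * base) <= min(4, 2))) -> true; base = 5; total = 9; return 81; calc_v2: total = 4; (((1 * abs(base)) != max(step, total)) or ((base * base) <= (-max((-4), (-2))))) -> true; scale = 16; base = 5; total = 9; return 81; agreement on 81.
An exhaustive pass over the 24 declared inputs shows identical outputs.
verdict: equivalent
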